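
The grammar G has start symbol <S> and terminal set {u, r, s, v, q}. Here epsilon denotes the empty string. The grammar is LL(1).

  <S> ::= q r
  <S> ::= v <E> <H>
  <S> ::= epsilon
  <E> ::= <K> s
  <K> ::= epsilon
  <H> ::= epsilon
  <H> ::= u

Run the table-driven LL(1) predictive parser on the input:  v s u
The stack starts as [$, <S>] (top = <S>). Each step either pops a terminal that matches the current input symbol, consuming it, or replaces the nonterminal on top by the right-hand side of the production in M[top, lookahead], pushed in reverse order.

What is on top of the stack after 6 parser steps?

u

     Stack        Input    Action
  1  $ <S>        v s u $  expand <S> ::= v <E> <H>
  2  $ <H> <E> v  v s u $  match v
  3  $ <H> <E>    s u $    expand <E> ::= <K> s
  4  $ <H> s <K>  s u $    expand <K> ::= epsilon
  5  $ <H> s      s u $    match s
  6  $ <H>        u $      expand <H> ::= u
Stack after step 6: $ u (top = u).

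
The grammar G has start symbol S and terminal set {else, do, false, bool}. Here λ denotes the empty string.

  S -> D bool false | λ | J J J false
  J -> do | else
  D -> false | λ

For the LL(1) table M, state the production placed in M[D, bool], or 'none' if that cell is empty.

FIRST(J) = {do, else}
FIRST(D) = {λ, false}
FIRST(S) = {λ, bool, do, else, false}  (via D bool false, J J J false)
FOLLOW(S) includes $ since S is the start symbol.
FOLLOW(D): in S->D bool false, D is followed by bool false with FIRST {bool}. Thus FOLLOW(D) = {bool}.
For D -> false: FIRST(false) = {false}, so it goes in M[D, t] for t ∈ {false}.
For D -> λ: FIRST(λ) = {λ}, so it goes in M[D, t] for t ∈ {}; since λ ∈ FIRST, also for every t ∈ FOLLOW(D) = {bool}.

D -> λ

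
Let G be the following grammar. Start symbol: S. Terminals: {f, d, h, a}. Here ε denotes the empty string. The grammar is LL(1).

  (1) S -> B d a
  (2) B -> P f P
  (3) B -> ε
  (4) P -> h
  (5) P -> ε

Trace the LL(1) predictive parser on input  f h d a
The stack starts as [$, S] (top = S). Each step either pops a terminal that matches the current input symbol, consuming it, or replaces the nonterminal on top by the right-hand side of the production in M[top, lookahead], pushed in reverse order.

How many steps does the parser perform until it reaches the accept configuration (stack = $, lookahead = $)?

8

step 1: stack=$ S  input=f h d a $  — expand S -> B d a
step 2: stack=$ a d B  input=f h d a $  — expand B -> P f P
step 3: stack=$ a d P f P  input=f h d a $  — expand P -> ε
step 4: stack=$ a d P f  input=f h d a $  — match f
step 5: stack=$ a d P  input=h d a $  — expand P -> h
step 6: stack=$ a d h  input=h d a $  — match h
step 7: stack=$ a d  input=d a $  — match d
step 8: stack=$ a  input=a $  — match a
Accept reached after 8 steps.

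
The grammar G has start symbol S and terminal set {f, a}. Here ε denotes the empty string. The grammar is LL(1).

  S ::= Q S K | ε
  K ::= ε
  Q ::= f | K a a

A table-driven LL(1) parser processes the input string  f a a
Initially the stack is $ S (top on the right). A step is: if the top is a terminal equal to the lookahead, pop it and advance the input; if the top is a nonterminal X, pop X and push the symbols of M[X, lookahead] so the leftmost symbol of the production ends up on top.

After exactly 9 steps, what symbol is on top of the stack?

     Stack          Input    Action
  1  $ S            f a a $  expand S ::= Q S K
  2  $ K S Q        f a a $  expand Q ::= f
  3  $ K S f        f a a $  match f
  4  $ K S          a a $    expand S ::= Q S K
  5  $ K K S Q      a a $    expand Q ::= K a a
  6  $ K K S a a K  a a $    expand K ::= ε
  7  $ K K S a a    a a $    match a
  8  $ K K S a      a $      match a
  9  $ K K S        $        expand S ::= ε
Stack after step 9: $ K K (top = K).

K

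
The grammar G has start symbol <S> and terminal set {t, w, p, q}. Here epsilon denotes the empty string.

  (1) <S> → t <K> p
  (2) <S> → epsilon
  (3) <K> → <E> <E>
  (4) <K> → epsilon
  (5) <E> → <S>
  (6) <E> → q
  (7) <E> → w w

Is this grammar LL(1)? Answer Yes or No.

FIRST(<S>) = {epsilon, t}
FIRST(<K>) = {epsilon, q, t, w}
FIRST(<E>) = {epsilon, q, t, w}
FOLLOW(<S>) = {$, p, q, t, w}
FOLLOW(<K>) = {p}
FOLLOW(<E>) = {p, q, t, w}
Cell M[<E>, q] receives both <E> → <S> and <E> → q — the grammar is not LL(1).

No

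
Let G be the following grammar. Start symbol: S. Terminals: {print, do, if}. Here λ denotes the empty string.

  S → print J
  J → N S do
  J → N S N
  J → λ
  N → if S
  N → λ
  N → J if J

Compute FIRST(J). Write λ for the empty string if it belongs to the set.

{λ, if, print}

FIRST(S): from S→print J we get {print}. So FIRST(S) = {print}.
FIRST(J): from J→N S do we get {if, print}; from J→N S N we get {if, print}; from J→λ we get {λ}. So FIRST(J) = {λ, if, print}.
FIRST(N): from N→if S we get {if}; from N→λ we get {λ}; from N→J if J we get {if, print}. So FIRST(N) = {λ, if, print}.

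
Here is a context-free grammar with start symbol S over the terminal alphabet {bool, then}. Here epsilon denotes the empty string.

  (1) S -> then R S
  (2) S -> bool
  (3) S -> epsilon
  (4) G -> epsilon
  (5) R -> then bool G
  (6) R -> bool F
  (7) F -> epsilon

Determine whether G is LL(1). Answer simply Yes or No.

Yes

FIRST(S) = {epsilon, bool, then}
FIRST(G) = {epsilon}
FIRST(R) = {bool, then}
FIRST(F) = {epsilon}
FOLLOW(S) = {$}
FOLLOW(G) = {$, bool, then}
FOLLOW(R) = {$, bool, then}
FOLLOW(F) = {$, bool, then}
Each cell of M receives at most one production.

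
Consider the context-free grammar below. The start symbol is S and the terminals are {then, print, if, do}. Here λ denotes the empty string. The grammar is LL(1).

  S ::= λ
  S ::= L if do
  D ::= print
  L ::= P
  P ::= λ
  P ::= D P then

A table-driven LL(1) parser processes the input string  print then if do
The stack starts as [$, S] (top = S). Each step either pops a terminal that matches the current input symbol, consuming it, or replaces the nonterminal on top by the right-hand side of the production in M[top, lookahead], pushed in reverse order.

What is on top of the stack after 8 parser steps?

do

     Stack                 Input               Action
  1  $ S                   print then if do $  expand S ::= L if do
  2  $ do if L             print then if do $  expand L ::= P
  3  $ do if P             print then if do $  expand P ::= D P then
  4  $ do if then P D      print then if do $  expand D ::= print
  5  $ do if then P print  print then if do $  match print
  6  $ do if then P        then if do $        expand P ::= λ
  7  $ do if then          then if do $        match then
  8  $ do if               if do $             match if
Stack after step 8: $ do (top = do).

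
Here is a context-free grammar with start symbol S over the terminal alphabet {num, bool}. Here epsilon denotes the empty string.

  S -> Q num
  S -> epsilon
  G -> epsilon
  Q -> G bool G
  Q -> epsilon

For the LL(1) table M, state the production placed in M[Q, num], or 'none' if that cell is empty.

FIRST(G) = {epsilon}
FIRST(Q) = {epsilon, bool}  (via G bool G)
FIRST(S) = {epsilon, bool, num}  (via Q num)
FOLLOW(S) includes $ since S is the start symbol.
FOLLOW(Q): in S->Q num, Q is followed by num with FIRST {num}. Thus FOLLOW(Q) = {num}.
For Q -> G bool G: FIRST(G bool G) = {bool}, so it goes in M[Q, t] for t ∈ {bool}.
For Q -> epsilon: FIRST(epsilon) = {epsilon}, so it goes in M[Q, t] for t ∈ {}; since epsilon ∈ FIRST, also for every t ∈ FOLLOW(Q) = {num}.

Q -> epsilon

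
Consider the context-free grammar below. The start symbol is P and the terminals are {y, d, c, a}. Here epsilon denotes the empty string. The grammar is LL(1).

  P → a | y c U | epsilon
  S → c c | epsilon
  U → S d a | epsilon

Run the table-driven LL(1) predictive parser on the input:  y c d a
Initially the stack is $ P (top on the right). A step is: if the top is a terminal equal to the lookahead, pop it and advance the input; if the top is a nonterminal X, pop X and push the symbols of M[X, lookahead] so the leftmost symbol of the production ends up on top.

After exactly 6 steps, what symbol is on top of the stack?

step 1: stack=$ P  input=y c d a $  — expand P → y c U
step 2: stack=$ U c y  input=y c d a $  — match y
step 3: stack=$ U c  input=c d a $  — match c
step 4: stack=$ U  input=d a $  — expand U → S d a
step 5: stack=$ a d S  input=d a $  — expand S → epsilon
step 6: stack=$ a d  input=d a $  — match d
Stack after step 6: $ a (top = a).

a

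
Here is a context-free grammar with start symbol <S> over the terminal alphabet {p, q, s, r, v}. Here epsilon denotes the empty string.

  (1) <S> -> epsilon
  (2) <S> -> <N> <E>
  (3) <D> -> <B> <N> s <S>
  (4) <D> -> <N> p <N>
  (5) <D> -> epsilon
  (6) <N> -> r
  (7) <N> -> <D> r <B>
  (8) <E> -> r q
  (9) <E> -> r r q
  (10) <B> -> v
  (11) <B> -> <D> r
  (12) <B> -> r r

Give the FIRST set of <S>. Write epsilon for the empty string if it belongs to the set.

{epsilon, r, v}

FIRST(<E>) = {r}
FIRST(<S>) = {epsilon, r, v}  (via <N> <E>)
FIRST(<D>) = {epsilon, r, v}  (via <B> <N> s <S>, <N> p <N>)
FIRST(<N>) = {r, v}  (via <D> r <B>)
FIRST(<B>) = {r, v}  (via <D> r)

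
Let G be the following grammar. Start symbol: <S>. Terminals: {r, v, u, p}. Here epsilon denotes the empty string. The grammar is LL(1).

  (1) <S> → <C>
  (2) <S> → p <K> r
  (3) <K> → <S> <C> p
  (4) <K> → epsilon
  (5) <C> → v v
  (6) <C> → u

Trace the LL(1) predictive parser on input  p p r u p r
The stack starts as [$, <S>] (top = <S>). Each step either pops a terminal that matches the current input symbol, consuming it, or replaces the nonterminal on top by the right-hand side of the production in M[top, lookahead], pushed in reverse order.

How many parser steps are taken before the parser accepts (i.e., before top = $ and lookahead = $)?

11

step 1: stack=$ <S>  input=p p r u p r $  — expand <S> → p <K> r
step 2: stack=$ r <K> p  input=p p r u p r $  — match p
step 3: stack=$ r <K>  input=p r u p r $  — expand <K> → <S> <C> p
step 4: stack=$ r p <C> <S>  input=p r u p r $  — expand <S> → p <K> r
step 5: stack=$ r p <C> r <K> p  input=p r u p r $  — match p
step 6: stack=$ r p <C> r <K>  input=r u p r $  — expand <K> → epsilon
step 7: stack=$ r p <C> r  input=r u p r $  — match r
step 8: stack=$ r p <C>  input=u p r $  — expand <C> → u
step 9: stack=$ r p u  input=u p r $  — match u
step 10: stack=$ r p  input=p r $  — match p
step 11: stack=$ r  input=r $  — match r
Accept reached after 11 steps.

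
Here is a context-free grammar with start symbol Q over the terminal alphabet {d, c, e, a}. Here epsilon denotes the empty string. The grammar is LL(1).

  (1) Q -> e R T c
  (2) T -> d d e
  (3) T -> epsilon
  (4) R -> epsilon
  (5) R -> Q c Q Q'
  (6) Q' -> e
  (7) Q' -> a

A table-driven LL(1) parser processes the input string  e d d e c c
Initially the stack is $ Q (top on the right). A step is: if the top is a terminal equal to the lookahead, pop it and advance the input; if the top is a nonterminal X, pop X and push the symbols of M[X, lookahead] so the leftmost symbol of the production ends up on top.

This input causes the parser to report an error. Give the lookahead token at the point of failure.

step 1: stack=$ Q  input=e d d e c c $  — expand Q -> e R T c
step 2: stack=$ c T R e  input=e d d e c c $  — match e
step 3: stack=$ c T R  input=d d e c c $  — expand R -> epsilon
step 4: stack=$ c T  input=d d e c c $  — expand T -> d d e
step 5: stack=$ c e d d  input=d d e c c $  — match d
step 6: stack=$ c e d  input=d e c c $  — match d
step 7: stack=$ c e  input=e c c $  — match e
step 8: stack=$ c  input=c c $  — match c
step 9: stack=$  input=c $  — error: stack empty but input remains

c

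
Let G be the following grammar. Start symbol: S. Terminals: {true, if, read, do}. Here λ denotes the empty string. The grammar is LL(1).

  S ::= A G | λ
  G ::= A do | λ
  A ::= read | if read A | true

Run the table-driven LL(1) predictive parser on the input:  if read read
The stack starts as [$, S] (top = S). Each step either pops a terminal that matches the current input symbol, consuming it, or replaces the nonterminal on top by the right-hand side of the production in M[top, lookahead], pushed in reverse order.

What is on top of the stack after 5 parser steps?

read

step 1: stack=$ S  input=if read read $  — expand S ::= A G
step 2: stack=$ G A  input=if read read $  — expand A ::= if read A
step 3: stack=$ G A read if  input=if read read $  — match if
step 4: stack=$ G A read  input=read read $  — match read
step 5: stack=$ G A  input=read $  — expand A ::= read
Stack after step 5: $ G read (top = read).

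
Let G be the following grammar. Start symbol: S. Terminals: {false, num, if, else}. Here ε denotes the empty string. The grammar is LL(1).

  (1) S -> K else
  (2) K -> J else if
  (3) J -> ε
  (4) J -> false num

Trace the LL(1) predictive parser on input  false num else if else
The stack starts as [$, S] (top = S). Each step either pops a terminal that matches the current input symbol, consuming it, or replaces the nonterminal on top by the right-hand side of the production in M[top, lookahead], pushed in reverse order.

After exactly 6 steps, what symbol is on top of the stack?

step 1: stack=$ S  input=false num else if else $  — expand S -> K else
step 2: stack=$ else K  input=false num else if else $  — expand K -> J else if
step 3: stack=$ else if else J  input=false num else if else $  — expand J -> false num
step 4: stack=$ else if else num false  input=false num else if else $  — match false
step 5: stack=$ else if else num  input=num else if else $  — match num
step 6: stack=$ else if else  input=else if else $  — match else
Stack after step 6: $ else if (top = if).

if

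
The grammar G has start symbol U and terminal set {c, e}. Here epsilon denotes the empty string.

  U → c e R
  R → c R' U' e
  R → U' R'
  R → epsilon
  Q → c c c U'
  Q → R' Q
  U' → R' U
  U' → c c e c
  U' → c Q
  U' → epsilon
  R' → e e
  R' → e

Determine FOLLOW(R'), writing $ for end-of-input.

FIRST(U) = {c}
FIRST(R') = {e}
FIRST(Q) = {c, e}  (via R' Q)
FIRST(U') = {epsilon, c, e}  (via R' U)
FIRST(R) = {epsilon, c, e}  (via U' R')
FOLLOW(U) includes $ since U is the start symbol.
FOLLOW(U): in U'→R' U, the suffix after U is empty, so FOLLOW(U) ⊇ FOLLOW(U') = {e}. Thus FOLLOW(U) = {$, e}.
FOLLOW(R): in U→c e R, the suffix after R is empty, so FOLLOW(R) ⊇ FOLLOW(U) = {$, e}. Thus FOLLOW(R) = {$, e}.
FOLLOW(R'): in R→c R' U' e, R' is followed by U' e with FIRST {c, e}; in R→U' R', the suffix after R' is empty, so FOLLOW(R') ⊇ FOLLOW(R) = {$, e}; in Q→R' Q, R' is followed by Q with FIRST {c, e}; in U'→R' U, R' is followed by U with FIRST {c}. Thus FOLLOW(R') = {$, c, e}.
FOLLOW(Q): in Q→R' Q, the suffix after Q is empty (adds nothing new); in U'→c Q, the suffix after Q is empty, so FOLLOW(Q) ⊇ FOLLOW(U') = {e}. Thus FOLLOW(Q) = {e}.
FOLLOW(U'): in R→c R' U' e, U' is followed by e with FIRST {e}; in R→U' R', U' is followed by R' with FIRST {e}; in Q→c c c U', the suffix after U' is empty, so FOLLOW(U') ⊇ FOLLOW(Q) = {e}. Thus FOLLOW(U') = {e}.

{$, c, e}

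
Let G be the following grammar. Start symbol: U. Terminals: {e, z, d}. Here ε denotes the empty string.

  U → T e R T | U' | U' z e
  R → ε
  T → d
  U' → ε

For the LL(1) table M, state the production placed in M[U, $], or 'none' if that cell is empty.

FIRST(R) = {ε}
FIRST(T) = {d}
FIRST(U') = {ε}
FIRST(U) = {ε, d, z}  (via T e R T, U', U' z e)
FOLLOW(U) includes $ since U is the start symbol.
FOLLOW(U): U appears on no right-hand side. Thus FOLLOW(U) = {$}.
For U → T e R T: FIRST(T e R T) = {d}, so it goes in M[U, t] for t ∈ {d}.
For U → U': FIRST(U') = {ε}, so it goes in M[U, t] for t ∈ {}; since ε ∈ FIRST, also for every t ∈ FOLLOW(U) = {$}.
For U → U' z e: FIRST(U' z e) = {z}, so it goes in M[U, t] for t ∈ {z}.

U → U'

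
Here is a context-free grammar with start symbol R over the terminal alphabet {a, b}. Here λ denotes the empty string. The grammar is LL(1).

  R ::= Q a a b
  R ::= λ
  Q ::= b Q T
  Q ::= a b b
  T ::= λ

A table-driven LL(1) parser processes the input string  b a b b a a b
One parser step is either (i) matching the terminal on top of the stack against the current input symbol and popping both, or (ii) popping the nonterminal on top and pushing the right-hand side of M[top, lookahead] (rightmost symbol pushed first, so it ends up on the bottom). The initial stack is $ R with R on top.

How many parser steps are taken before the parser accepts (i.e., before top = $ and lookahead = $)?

11

      Stack            Input            Action
   1  $ R              b a b b a a b $  expand R ::= Q a a b
   2  $ b a a Q        b a b b a a b $  expand Q ::= b Q T
   3  $ b a a T Q b    b a b b a a b $  match b
   4  $ b a a T Q      a b b a a b $    expand Q ::= a b b
   5  $ b a a T b b a  a b b a a b $    match a
   6  $ b a a T b b    b b a a b $      match b
   7  $ b a a T b      b a a b $        match b
   8  $ b a a T        a a b $          expand T ::= λ
   9  $ b a a          a a b $          match a
  10  $ b a            a b $            match a
  11  $ b              b $              match b
Accept reached after 11 steps.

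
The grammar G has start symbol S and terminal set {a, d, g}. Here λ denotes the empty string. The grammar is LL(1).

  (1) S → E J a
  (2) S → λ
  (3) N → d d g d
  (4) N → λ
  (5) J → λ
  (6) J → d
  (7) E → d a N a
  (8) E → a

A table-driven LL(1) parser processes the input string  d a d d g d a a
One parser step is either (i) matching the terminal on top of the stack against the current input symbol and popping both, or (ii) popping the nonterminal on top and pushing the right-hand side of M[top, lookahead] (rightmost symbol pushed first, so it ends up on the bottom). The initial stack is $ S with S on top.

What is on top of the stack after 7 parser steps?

g

     Stack            Input              Action
  1  $ S              d a d d g d a a $  expand S → E J a
  2  $ a J E          d a d d g d a a $  expand E → d a N a
  3  $ a J a N a d    d a d d g d a a $  match d
  4  $ a J a N a      a d d g d a a $    match a
  5  $ a J a N        d d g d a a $      expand N → d d g d
  6  $ a J a d g d d  d d g d a a $      match d
  7  $ a J a d g d    d g d a a $        match d
Stack after step 7: $ a J a d g (top = g).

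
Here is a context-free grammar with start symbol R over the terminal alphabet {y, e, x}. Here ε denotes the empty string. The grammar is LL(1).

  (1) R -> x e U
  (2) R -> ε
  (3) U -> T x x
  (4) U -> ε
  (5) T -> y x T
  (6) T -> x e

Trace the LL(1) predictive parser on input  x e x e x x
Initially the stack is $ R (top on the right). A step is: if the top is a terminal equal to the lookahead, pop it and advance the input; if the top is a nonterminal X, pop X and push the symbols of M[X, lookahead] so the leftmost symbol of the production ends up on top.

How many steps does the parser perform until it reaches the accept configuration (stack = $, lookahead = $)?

step 1: stack=$ R  input=x e x e x x $  — expand R -> x e U
step 2: stack=$ U e x  input=x e x e x x $  — match x
step 3: stack=$ U e  input=e x e x x $  — match e
step 4: stack=$ U  input=x e x x $  — expand U -> T x x
step 5: stack=$ x x T  input=x e x x $  — expand T -> x e
step 6: stack=$ x x e x  input=x e x x $  — match x
step 7: stack=$ x x e  input=e x x $  — match e
step 8: stack=$ x x  input=x x $  — match x
step 9: stack=$ x  input=x $  — match x
Accept reached after 9 steps.

9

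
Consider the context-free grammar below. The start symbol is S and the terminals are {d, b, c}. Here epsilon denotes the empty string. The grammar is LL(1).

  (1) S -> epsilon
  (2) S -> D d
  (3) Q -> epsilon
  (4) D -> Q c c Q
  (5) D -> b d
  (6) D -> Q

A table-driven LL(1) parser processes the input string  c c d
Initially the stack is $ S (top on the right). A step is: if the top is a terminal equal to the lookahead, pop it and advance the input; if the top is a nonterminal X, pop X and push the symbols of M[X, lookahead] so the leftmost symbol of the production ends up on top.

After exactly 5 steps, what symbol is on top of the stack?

     Stack        Input    Action
  1  $ S          c c d $  expand S -> D d
  2  $ d D        c c d $  expand D -> Q c c Q
  3  $ d Q c c Q  c c d $  expand Q -> epsilon
  4  $ d Q c c    c c d $  match c
  5  $ d Q c      c d $    match c
Stack after step 5: $ d Q (top = Q).

Q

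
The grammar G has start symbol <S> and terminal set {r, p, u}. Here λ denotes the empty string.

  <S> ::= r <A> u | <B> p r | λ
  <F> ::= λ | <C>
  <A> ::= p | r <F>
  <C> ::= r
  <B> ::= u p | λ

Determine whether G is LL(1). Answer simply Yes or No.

Yes

FIRST(<S>) = {λ, p, r, u}
FIRST(<F>) = {λ, r}
FIRST(<A>) = {p, r}
FIRST(<C>) = {r}
FIRST(<B>) = {λ, u}
FOLLOW(<S>) = {$}
FOLLOW(<F>) = {u}
FOLLOW(<A>) = {u}
FOLLOW(<C>) = {u}
FOLLOW(<B>) = {p}
Each cell of M receives at most one production.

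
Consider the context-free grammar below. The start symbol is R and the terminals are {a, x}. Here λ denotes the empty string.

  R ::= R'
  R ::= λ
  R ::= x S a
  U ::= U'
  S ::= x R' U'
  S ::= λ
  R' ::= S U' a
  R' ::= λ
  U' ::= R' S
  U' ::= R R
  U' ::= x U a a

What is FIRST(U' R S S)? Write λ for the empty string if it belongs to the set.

FIRST(S): from S::=x R' U' we get {x}; from S::=λ we get {λ}. So FIRST(S) = {λ, x}.
FIRST(R): from R::=R' we get {λ, a, x}; from R::=λ we get {λ}; from R::=x S a we get {x}. So FIRST(R) = {λ, a, x}.
FIRST(U): from U::=U' we get {λ, a, x}. So FIRST(U) = {λ, a, x}.
FIRST(R'): from R'::=S U' a we get {a, x}; from R'::=λ we get {λ}. So FIRST(R') = {λ, a, x}.
FIRST(U'): from U'::=R' S we get {λ, a, x}; from U'::=R R we get {λ, a, x}; from U'::=x U a a we get {x}. So FIRST(U') = {λ, a, x}.
FIRST(U' R S S): take FIRST of each symbol in turn, carrying on past any symbol whose FIRST contains λ; result {λ, a, x}.

{λ, a, x}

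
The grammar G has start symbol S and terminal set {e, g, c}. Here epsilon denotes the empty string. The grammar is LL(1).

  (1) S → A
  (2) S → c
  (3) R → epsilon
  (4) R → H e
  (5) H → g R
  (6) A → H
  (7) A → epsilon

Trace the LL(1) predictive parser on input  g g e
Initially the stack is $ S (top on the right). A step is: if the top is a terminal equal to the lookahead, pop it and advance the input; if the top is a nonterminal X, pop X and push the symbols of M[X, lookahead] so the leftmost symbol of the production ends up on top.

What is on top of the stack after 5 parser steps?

H

step 1: stack=$ S  input=g g e $  — expand S → A
step 2: stack=$ A  input=g g e $  — expand A → H
step 3: stack=$ H  input=g g e $  — expand H → g R
step 4: stack=$ R g  input=g g e $  — match g
step 5: stack=$ R  input=g e $  — expand R → H e
Stack after step 5: $ e H (top = H).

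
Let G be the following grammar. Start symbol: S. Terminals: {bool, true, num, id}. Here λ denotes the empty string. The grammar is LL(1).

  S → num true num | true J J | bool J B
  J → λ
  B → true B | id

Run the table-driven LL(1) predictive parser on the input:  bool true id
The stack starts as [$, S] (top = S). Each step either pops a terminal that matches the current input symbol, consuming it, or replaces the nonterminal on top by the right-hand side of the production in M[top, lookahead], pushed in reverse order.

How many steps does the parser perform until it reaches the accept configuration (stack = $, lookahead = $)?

step 1: stack=$ S  input=bool true id $  — expand S → bool J B
step 2: stack=$ B J bool  input=bool true id $  — match bool
step 3: stack=$ B J  input=true id $  — expand J → λ
step 4: stack=$ B  input=true id $  — expand B → true B
step 5: stack=$ B true  input=true id $  — match true
step 6: stack=$ B  input=id $  — expand B → id
step 7: stack=$ id  input=id $  — match id
Accept reached after 7 steps.

7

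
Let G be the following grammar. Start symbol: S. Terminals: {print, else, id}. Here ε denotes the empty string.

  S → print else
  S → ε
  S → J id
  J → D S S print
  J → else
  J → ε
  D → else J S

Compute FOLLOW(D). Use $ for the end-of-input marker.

FIRST(D): from D→else J S we get {else}. So FIRST(D) = {else}.
FIRST(J): from J→D S S print we get {else}; from J→else we get {else}; from J→ε we get {ε}. So FIRST(J) = {ε, else}.
FIRST(S): from S→print else we get {print}; from S→ε we get {ε}; from S→J id we get {else, id}. So FIRST(S) = {ε, else, id, print}.
FOLLOW(S) includes $ since S is the start symbol.
FOLLOW(D): in J→D S S print, D is followed by S S print with FIRST {else, id, print}. Thus FOLLOW(D) = {else, id, print}.
FOLLOW(S): in J→D S S print (occurrence 1), S is followed by S print with FIRST {else, id, print}; in J→D S S print (occurrence 2), S is followed by print with FIRST {print}; in D→else J S, the suffix after S is empty, so FOLLOW(S) ⊇ FOLLOW(D) = {else, id, print}. Thus FOLLOW(S) = {$, else, id, print}.
FOLLOW(J): in S→J id, J is followed by id with FIRST {id}; in D→else J S, J is followed by S with FIRST {ε, else, id, print}; in D→else J S, the suffix after J is nullable, so FOLLOW(J) ⊇ FOLLOW(D) = {else, id, print}. Thus FOLLOW(J) = {else, id, print}.

{else, id, print}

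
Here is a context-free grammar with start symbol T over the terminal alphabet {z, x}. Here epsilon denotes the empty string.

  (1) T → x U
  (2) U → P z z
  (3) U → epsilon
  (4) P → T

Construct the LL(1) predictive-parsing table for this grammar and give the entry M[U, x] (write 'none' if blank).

U → P z z

FIRST(T): from T→x U we get {x}. So FIRST(T) = {x}.
FIRST(P): from P→T we get {x}. So FIRST(P) = {x}.
FIRST(U): from U→P z z we get {x}; from U→epsilon we get {epsilon}. So FIRST(U) = {epsilon, x}.
FOLLOW(T) includes $ since T is the start symbol.
FOLLOW(T): in P→T, the suffix after T is empty, so FOLLOW(T) ⊇ FOLLOW(P) = {z}. Thus FOLLOW(T) = {$, z}.
FOLLOW(U): in T→x U, the suffix after U is empty, so FOLLOW(U) ⊇ FOLLOW(T) = {$, z}. Thus FOLLOW(U) = {$, z}.
For U → P z z: FIRST(P z z) = {x}, so it goes in M[U, t] for t ∈ {x}.
For U → epsilon: FIRST(epsilon) = {epsilon}, so it goes in M[U, t] for t ∈ {}; since epsilon ∈ FIRST, also for every t ∈ FOLLOW(U) = {$, z}.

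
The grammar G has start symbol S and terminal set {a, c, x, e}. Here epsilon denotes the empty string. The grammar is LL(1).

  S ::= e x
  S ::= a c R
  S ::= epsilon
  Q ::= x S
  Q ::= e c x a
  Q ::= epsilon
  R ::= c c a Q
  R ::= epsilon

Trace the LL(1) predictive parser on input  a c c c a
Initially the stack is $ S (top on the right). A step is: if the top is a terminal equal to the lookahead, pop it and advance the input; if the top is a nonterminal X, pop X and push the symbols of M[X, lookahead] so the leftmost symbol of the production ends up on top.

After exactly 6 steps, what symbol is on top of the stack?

a

     Stack      Input        Action
  1  $ S        a c c c a $  expand S ::= a c R
  2  $ R c a    a c c c a $  match a
  3  $ R c      c c c a $    match c
  4  $ R        c c a $      expand R ::= c c a Q
  5  $ Q a c c  c c a $      match c
  6  $ Q a c    c a $        match c
Stack after step 6: $ Q a (top = a).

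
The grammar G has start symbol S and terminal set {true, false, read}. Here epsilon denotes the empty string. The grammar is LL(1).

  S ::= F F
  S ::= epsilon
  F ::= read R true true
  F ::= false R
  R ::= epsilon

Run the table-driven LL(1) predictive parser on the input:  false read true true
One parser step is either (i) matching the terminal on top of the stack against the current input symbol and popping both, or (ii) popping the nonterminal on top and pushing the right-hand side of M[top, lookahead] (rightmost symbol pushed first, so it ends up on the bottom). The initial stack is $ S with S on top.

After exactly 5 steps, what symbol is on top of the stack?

     Stack        Input                   Action
  1  $ S          false read true true $  expand S ::= F F
  2  $ F F        false read true true $  expand F ::= false R
  3  $ F R false  false read true true $  match false
  4  $ F R        read true true $        expand R ::= epsilon
  5  $ F          read true true $        expand F ::= read R true true
Stack after step 5: $ true true R read (top = read).

read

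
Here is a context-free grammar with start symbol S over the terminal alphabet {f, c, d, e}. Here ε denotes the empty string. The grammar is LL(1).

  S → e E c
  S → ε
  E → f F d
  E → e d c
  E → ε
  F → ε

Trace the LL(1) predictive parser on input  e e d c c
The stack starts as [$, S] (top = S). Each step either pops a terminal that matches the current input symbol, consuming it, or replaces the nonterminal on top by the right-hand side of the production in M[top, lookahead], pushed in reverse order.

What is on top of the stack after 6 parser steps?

c

     Stack      Input        Action
  1  $ S        e e d c c $  expand S → e E c
  2  $ c E e    e e d c c $  match e
  3  $ c E      e d c c $    expand E → e d c
  4  $ c c d e  e d c c $    match e
  5  $ c c d    d c c $      match d
  6  $ c c      c c $        match c
Stack after step 6: $ c (top = c).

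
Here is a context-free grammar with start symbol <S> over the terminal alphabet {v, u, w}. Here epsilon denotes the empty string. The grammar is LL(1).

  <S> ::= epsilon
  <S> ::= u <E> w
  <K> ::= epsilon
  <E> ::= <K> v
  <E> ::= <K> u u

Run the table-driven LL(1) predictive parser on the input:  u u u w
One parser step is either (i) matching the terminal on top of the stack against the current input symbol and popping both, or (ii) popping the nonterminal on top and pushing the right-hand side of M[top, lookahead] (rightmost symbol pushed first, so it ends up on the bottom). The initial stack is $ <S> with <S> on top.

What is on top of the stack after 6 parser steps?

w

step 1: stack=$ <S>  input=u u u w $  — expand <S> ::= u <E> w
step 2: stack=$ w <E> u  input=u u u w $  — match u
step 3: stack=$ w <E>  input=u u w $  — expand <E> ::= <K> u u
step 4: stack=$ w u u <K>  input=u u w $  — expand <K> ::= epsilon
step 5: stack=$ w u u  input=u u w $  — match u
step 6: stack=$ w u  input=u w $  — match u
Stack after step 6: $ w (top = w).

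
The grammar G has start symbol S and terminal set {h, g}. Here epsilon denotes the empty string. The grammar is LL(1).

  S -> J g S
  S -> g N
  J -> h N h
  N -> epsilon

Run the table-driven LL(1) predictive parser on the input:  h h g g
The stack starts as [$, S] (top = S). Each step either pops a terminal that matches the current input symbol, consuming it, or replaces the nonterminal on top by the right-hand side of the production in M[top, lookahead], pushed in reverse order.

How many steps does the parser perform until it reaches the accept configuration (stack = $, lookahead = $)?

9

     Stack        Input      Action
  1  $ S          h h g g $  expand S -> J g S
  2  $ S g J      h h g g $  expand J -> h N h
  3  $ S g h N h  h h g g $  match h
  4  $ S g h N    h g g $    expand N -> epsilon
  5  $ S g h      h g g $    match h
  6  $ S g        g g $      match g
  7  $ S          g $        expand S -> g N
  8  $ N g        g $        match g
  9  $ N          $          expand N -> epsilon
Accept reached after 9 steps.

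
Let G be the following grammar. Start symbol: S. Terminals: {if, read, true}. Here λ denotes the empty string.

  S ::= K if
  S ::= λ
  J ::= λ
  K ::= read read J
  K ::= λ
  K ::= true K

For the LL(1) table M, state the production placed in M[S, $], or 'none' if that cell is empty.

FIRST(J): from J::=λ we get {λ}. So FIRST(J) = {λ}.
FIRST(K): from K::=read read J we get {read}; from K::=λ we get {λ}; from K::=true K we get {true}. So FIRST(K) = {λ, read, true}.
FIRST(S): from S::=K if we get {if, read, true}; from S::=λ we get {λ}. So FIRST(S) = {λ, if, read, true}.
FOLLOW(S) includes $ since S is the start symbol.
FOLLOW(S): S appears on no right-hand side. Thus FOLLOW(S) = {$}.
For S ::= K if: FIRST(K if) = {if, read, true}, so it goes in M[S, t] for t ∈ {if, read, true}.
For S ::= λ: FIRST(λ) = {λ}, so it goes in M[S, t] for t ∈ {}; since λ ∈ FIRST, also for every t ∈ FOLLOW(S) = {$}.

S ::= λ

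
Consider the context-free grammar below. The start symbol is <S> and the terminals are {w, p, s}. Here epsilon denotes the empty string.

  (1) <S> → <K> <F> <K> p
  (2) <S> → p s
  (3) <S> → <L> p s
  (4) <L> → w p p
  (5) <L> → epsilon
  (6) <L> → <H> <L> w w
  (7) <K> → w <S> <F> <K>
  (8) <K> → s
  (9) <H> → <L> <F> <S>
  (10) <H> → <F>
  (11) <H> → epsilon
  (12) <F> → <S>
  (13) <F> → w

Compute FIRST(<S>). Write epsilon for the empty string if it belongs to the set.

FIRST(<K>) = {s, w}
FIRST(<S>) = {p, s, w}  (via <K> <F> <K> p, <L> p s)
FIRST(<F>) = {p, s, w}  (via <S>)
FIRST(<L>) = {epsilon, p, s, w}  (via <H> <L> w w)
FIRST(<H>) = {epsilon, p, s, w}  (via <L> <F> <S>, <F>)

{p, s, w}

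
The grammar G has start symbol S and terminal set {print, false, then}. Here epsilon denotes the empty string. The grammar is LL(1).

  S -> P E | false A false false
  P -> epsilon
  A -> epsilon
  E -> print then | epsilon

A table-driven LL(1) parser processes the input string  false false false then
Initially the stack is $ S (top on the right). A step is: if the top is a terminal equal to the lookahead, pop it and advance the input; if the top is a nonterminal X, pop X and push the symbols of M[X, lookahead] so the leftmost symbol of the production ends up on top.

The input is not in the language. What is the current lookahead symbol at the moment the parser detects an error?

step 1: stack=$ S  input=false false false then $  — expand S -> false A false false
step 2: stack=$ false false A false  input=false false false then $  — match false
step 3: stack=$ false false A  input=false false then $  — expand A -> epsilon
step 4: stack=$ false false  input=false false then $  — match false
step 5: stack=$ false  input=false then $  — match false
step 6: stack=$  input=then $  — error: stack empty but input remains

then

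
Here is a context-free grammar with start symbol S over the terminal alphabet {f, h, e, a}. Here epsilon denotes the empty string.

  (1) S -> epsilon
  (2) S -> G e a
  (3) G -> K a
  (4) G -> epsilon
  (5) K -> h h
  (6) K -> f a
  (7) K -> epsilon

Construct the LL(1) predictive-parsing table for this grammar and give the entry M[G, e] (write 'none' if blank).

FIRST(K): from K->h h we get {h}; from K->f a we get {f}; from K->epsilon we get {epsilon}. So FIRST(K) = {epsilon, f, h}.
FIRST(G): from G->K a we get {a, f, h}; from G->epsilon we get {epsilon}. So FIRST(G) = {epsilon, a, f, h}.
FIRST(S): from S->epsilon we get {epsilon}; from S->G e a we get {a, e, f, h}. So FIRST(S) = {epsilon, a, e, f, h}.
FOLLOW(S) includes $ since S is the start symbol.
FOLLOW(G): in S->G e a, G is followed by e a with FIRST {e}. Thus FOLLOW(G) = {e}.
For G -> K a: FIRST(K a) = {a, f, h}, so it goes in M[G, t] for t ∈ {a, f, h}.
For G -> epsilon: FIRST(epsilon) = {epsilon}, so it goes in M[G, t] for t ∈ {}; since epsilon ∈ FIRST, also for every t ∈ FOLLOW(G) = {e}.

G -> epsilon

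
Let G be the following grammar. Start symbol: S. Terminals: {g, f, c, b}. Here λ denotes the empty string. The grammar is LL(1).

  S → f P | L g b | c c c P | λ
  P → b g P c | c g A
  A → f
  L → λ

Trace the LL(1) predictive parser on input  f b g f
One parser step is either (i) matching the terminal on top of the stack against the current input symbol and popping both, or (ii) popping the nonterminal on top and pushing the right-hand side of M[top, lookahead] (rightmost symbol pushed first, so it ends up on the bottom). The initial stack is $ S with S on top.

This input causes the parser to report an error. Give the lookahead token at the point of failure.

f

step 1: stack=$ S  input=f b g f $  — expand S → f P
step 2: stack=$ P f  input=f b g f $  — match f
step 3: stack=$ P  input=b g f $  — expand P → b g P c
step 4: stack=$ c P g b  input=b g f $  — match b
step 5: stack=$ c P g  input=g f $  — match g
step 6: stack=$ c P  input=f $  — error: M[P, f] is empty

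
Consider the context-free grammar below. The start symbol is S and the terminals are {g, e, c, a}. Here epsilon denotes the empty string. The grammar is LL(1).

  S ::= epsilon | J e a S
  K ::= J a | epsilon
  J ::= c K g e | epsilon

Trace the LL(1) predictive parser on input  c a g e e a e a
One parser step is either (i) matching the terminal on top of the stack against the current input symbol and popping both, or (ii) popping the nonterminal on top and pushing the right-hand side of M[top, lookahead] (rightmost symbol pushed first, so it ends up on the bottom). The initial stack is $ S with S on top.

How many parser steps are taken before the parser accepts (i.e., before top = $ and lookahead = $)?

      Stack            Input              Action
   1  $ S              c a g e e a e a $  expand S ::= J e a S
   2  $ S a e J        c a g e e a e a $  expand J ::= c K g e
   3  $ S a e e g K c  c a g e e a e a $  match c
   4  $ S a e e g K    a g e e a e a $    expand K ::= J a
   5  $ S a e e g a J  a g e e a e a $    expand J ::= epsilon
   6  $ S a e e g a    a g e e a e a $    match a
   7  $ S a e e g      g e e a e a $      match g
   8  $ S a e e        e e a e a $        match e
   9  $ S a e          e a e a $          match e
  10  $ S a            a e a $            match a
  11  $ S              e a $              expand S ::= J e a S
  12  $ S a e J        e a $              expand J ::= epsilon
  13  $ S a e          e a $              match e
  14  $ S a            a $                match a
  15  $ S              $                  expand S ::= epsilon
Accept reached after 15 steps.

15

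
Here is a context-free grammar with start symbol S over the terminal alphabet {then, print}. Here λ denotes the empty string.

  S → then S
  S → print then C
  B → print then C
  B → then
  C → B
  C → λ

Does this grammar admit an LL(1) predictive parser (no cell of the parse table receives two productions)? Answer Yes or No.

FIRST(S) = {print, then}
FIRST(B) = {print, then}
FIRST(C) = {λ, print, then}
FOLLOW(S) = {$}
FOLLOW(B) = {$}
FOLLOW(C) = {$}
Each cell of M receives at most one production.

Yes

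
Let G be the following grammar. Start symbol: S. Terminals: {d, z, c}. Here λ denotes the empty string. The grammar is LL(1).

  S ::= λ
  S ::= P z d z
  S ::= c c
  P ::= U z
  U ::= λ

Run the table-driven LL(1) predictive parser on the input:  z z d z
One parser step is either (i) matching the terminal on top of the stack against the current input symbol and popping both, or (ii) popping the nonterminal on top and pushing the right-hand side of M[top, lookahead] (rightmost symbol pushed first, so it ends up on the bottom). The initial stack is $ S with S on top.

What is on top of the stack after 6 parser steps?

z

step 1: stack=$ S  input=z z d z $  — expand S ::= P z d z
step 2: stack=$ z d z P  input=z z d z $  — expand P ::= U z
step 3: stack=$ z d z z U  input=z z d z $  — expand U ::= λ
step 4: stack=$ z d z z  input=z z d z $  — match z
step 5: stack=$ z d z  input=z d z $  — match z
step 6: stack=$ z d  input=d z $  — match d
Stack after step 6: $ z (top = z).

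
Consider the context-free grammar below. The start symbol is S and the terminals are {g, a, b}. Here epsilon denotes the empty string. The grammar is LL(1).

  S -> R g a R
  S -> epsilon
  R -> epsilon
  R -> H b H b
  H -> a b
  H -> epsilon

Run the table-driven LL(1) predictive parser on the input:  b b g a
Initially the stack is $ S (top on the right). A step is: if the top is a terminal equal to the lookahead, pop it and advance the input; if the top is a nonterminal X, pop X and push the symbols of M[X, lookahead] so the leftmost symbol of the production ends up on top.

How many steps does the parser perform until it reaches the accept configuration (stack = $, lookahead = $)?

step 1: stack=$ S  input=b b g a $  — expand S -> R g a R
step 2: stack=$ R a g R  input=b b g a $  — expand R -> H b H b
step 3: stack=$ R a g b H b H  input=b b g a $  — expand H -> epsilon
step 4: stack=$ R a g b H b  input=b b g a $  — match b
step 5: stack=$ R a g b H  input=b g a $  — expand H -> epsilon
step 6: stack=$ R a g b  input=b g a $  — match b
step 7: stack=$ R a g  input=g a $  — match g
step 8: stack=$ R a  input=a $  — match a
step 9: stack=$ R  input=$  — expand R -> epsilon
Accept reached after 9 steps.

9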